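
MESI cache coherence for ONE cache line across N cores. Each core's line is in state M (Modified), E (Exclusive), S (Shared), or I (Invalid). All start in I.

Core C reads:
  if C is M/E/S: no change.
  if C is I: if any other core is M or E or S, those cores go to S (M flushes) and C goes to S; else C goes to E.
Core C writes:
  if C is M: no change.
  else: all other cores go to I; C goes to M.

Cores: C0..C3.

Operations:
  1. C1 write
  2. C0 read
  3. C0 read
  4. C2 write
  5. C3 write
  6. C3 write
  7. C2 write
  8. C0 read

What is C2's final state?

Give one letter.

Op 1: C1 write [C1 write: invalidate none -> C1=M] -> [I,M,I,I]
Op 2: C0 read [C0 read from I: others=['C1=M'] -> C0=S, others downsized to S] -> [S,S,I,I]
Op 3: C0 read [C0 read: already in S, no change] -> [S,S,I,I]
Op 4: C2 write [C2 write: invalidate ['C0=S', 'C1=S'] -> C2=M] -> [I,I,M,I]
Op 5: C3 write [C3 write: invalidate ['C2=M'] -> C3=M] -> [I,I,I,M]
Op 6: C3 write [C3 write: already M (modified), no change] -> [I,I,I,M]
Op 7: C2 write [C2 write: invalidate ['C3=M'] -> C2=M] -> [I,I,M,I]
Op 8: C0 read [C0 read from I: others=['C2=M'] -> C0=S, others downsized to S] -> [S,I,S,I]

Answer: S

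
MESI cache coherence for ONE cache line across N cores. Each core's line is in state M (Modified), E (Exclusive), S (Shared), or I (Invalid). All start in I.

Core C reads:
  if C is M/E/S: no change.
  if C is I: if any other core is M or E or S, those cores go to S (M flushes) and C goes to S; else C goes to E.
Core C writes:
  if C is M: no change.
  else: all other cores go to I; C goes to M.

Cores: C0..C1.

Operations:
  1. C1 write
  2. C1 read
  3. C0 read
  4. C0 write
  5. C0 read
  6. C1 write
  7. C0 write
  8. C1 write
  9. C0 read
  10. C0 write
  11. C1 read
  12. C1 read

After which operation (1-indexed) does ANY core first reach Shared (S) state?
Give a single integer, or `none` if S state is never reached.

Answer: 3

Derivation:
Op 1: C1 write [C1 write: invalidate none -> C1=M] -> [I,M]
Op 2: C1 read [C1 read: already in M, no change] -> [I,M]
Op 3: C0 read [C0 read from I: others=['C1=M'] -> C0=S, others downsized to S] -> [S,S]
  -> First S state at op 3; remaining ops need not be traced.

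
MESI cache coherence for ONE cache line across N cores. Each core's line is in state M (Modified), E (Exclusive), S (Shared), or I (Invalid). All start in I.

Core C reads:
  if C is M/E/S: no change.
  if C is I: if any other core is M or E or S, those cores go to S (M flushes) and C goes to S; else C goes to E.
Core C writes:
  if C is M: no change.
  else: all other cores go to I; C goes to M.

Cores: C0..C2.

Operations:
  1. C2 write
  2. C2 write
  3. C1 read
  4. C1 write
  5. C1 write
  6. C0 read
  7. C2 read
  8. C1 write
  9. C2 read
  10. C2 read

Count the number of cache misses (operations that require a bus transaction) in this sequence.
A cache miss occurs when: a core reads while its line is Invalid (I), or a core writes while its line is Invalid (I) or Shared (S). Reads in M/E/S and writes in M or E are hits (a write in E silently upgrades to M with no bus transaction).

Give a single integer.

Answer: 7

Derivation:
Op 1: C2 write [C2 write: invalidate none -> C2=M] -> [I,I,M] [MISS #1: write from I]
Op 2: C2 write [C2 write: already M (modified), no change] -> [I,I,M] [hit: write from M]
Op 3: C1 read [C1 read from I: others=['C2=M'] -> C1=S, others downsized to S] -> [I,S,S] [MISS #2: read from I]
Op 4: C1 write [C1 write: invalidate ['C2=S'] -> C1=M] -> [I,M,I] [MISS #3: write from S]
Op 5: C1 write [C1 write: already M (modified), no change] -> [I,M,I] [hit: write from M]
Op 6: C0 read [C0 read from I: others=['C1=M'] -> C0=S, others downsized to S] -> [S,S,I] [MISS #4: read from I]
Op 7: C2 read [C2 read from I: others=['C0=S', 'C1=S'] -> C2=S, others downsized to S] -> [S,S,S] [MISS #5: read from I]
Op 8: C1 write [C1 write: invalidate ['C0=S', 'C2=S'] -> C1=M] -> [I,M,I] [MISS #6: write from S]
Op 9: C2 read [C2 read from I: others=['C1=M'] -> C2=S, others downsized to S] -> [I,S,S] [MISS #7: read from I]
Op 10: C2 read [C2 read: already in S, no change] -> [I,S,S] [hit: read from S]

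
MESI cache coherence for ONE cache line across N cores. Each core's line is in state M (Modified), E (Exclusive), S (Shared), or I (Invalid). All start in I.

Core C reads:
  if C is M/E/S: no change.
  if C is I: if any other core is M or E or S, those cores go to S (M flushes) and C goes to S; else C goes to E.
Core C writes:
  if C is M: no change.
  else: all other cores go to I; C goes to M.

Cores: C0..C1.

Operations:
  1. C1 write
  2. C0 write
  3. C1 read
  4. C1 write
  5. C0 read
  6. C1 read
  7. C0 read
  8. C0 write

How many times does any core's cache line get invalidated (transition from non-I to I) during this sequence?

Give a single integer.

Answer: 3

Derivation:
Op 1: C1 write [C1 write: invalidate none -> C1=M] -> [I,M] (invalidations this op: 0; running total: 0)
Op 2: C0 write [C0 write: invalidate ['C1=M'] -> C0=M] -> [M,I] (invalidations this op: 1; running total: 1)
Op 3: C1 read [C1 read from I: others=['C0=M'] -> C1=S, others downsized to S] -> [S,S] (invalidations this op: 0; running total: 1)
Op 4: C1 write [C1 write: invalidate ['C0=S'] -> C1=M] -> [I,M] (invalidations this op: 1; running total: 2)
Op 5: C0 read [C0 read from I: others=['C1=M'] -> C0=S, others downsized to S] -> [S,S] (invalidations this op: 0; running total: 2)
Op 6: C1 read [C1 read: already in S, no change] -> [S,S] (invalidations this op: 0; running total: 2)
Op 7: C0 read [C0 read: already in S, no change] -> [S,S] (invalidations this op: 0; running total: 2)
Op 8: C0 write [C0 write: invalidate ['C1=S'] -> C0=M] -> [M,I] (invalidations this op: 1; running total: 3)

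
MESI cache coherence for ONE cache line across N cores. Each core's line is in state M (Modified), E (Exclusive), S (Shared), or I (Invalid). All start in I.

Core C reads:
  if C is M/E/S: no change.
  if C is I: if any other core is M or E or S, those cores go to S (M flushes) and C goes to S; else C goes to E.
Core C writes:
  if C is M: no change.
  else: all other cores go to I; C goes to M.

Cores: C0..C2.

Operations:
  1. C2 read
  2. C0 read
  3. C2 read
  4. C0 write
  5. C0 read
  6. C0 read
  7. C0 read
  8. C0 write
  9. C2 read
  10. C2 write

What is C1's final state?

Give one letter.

Answer: I

Derivation:
Op 1: C2 read [C2 read from I: no other sharers -> C2=E (exclusive)] -> [I,I,E]
Op 2: C0 read [C0 read from I: others=['C2=E'] -> C0=S, others downsized to S] -> [S,I,S]
Op 3: C2 read [C2 read: already in S, no change] -> [S,I,S]
Op 4: C0 write [C0 write: invalidate ['C2=S'] -> C0=M] -> [M,I,I]
Op 5: C0 read [C0 read: already in M, no change] -> [M,I,I]
Op 6: C0 read [C0 read: already in M, no change] -> [M,I,I]
Op 7: C0 read [C0 read: already in M, no change] -> [M,I,I]
Op 8: C0 write [C0 write: already M (modified), no change] -> [M,I,I]
Op 9: C2 read [C2 read from I: others=['C0=M'] -> C2=S, others downsized to S] -> [S,I,S]
Op 10: C2 write [C2 write: invalidate ['C0=S'] -> C2=M] -> [I,I,M]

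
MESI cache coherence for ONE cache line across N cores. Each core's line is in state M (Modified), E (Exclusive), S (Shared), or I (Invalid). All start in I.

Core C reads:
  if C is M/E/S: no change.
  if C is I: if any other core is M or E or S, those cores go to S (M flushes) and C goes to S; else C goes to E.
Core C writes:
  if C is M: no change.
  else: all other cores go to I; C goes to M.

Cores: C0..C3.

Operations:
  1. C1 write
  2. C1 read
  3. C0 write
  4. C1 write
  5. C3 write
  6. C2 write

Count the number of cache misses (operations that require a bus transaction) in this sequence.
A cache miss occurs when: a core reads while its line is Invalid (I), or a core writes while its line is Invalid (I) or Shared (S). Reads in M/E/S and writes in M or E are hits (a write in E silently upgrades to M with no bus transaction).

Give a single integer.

Op 1: C1 write [C1 write: invalidate none -> C1=M] -> [I,M,I,I] [MISS #1: write from I]
Op 2: C1 read [C1 read: already in M, no change] -> [I,M,I,I] [hit: read from M]
Op 3: C0 write [C0 write: invalidate ['C1=M'] -> C0=M] -> [M,I,I,I] [MISS #2: write from I]
Op 4: C1 write [C1 write: invalidate ['C0=M'] -> C1=M] -> [I,M,I,I] [MISS #3: write from I]
Op 5: C3 write [C3 write: invalidate ['C1=M'] -> C3=M] -> [I,I,I,M] [MISS #4: write from I]
Op 6: C2 write [C2 write: invalidate ['C3=M'] -> C2=M] -> [I,I,M,I] [MISS #5: write from I]

Answer: 5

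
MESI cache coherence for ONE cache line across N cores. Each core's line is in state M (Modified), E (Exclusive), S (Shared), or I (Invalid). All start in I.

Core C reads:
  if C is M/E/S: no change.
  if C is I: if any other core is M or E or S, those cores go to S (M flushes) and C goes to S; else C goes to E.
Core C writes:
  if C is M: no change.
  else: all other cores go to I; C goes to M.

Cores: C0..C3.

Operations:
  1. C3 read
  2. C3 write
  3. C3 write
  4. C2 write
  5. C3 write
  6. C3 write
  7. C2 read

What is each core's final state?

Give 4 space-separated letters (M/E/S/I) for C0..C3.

Op 1: C3 read [C3 read from I: no other sharers -> C3=E (exclusive)] -> [I,I,I,E]
Op 2: C3 write [C3 write: invalidate none -> C3=M] -> [I,I,I,M]
Op 3: C3 write [C3 write: already M (modified), no change] -> [I,I,I,M]
Op 4: C2 write [C2 write: invalidate ['C3=M'] -> C2=M] -> [I,I,M,I]
Op 5: C3 write [C3 write: invalidate ['C2=M'] -> C3=M] -> [I,I,I,M]
Op 6: C3 write [C3 write: already M (modified), no change] -> [I,I,I,M]
Op 7: C2 read [C2 read from I: others=['C3=M'] -> C2=S, others downsized to S] -> [I,I,S,S]

Answer: I I S S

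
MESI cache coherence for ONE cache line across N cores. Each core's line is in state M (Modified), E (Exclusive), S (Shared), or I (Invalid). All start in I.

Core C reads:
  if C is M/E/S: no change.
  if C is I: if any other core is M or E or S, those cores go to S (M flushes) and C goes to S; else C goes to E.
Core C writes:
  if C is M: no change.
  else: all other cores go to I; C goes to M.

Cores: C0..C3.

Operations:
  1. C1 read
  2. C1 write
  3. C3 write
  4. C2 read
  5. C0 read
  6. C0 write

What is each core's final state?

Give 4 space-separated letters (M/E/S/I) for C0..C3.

Op 1: C1 read [C1 read from I: no other sharers -> C1=E (exclusive)] -> [I,E,I,I]
Op 2: C1 write [C1 write: invalidate none -> C1=M] -> [I,M,I,I]
Op 3: C3 write [C3 write: invalidate ['C1=M'] -> C3=M] -> [I,I,I,M]
Op 4: C2 read [C2 read from I: others=['C3=M'] -> C2=S, others downsized to S] -> [I,I,S,S]
Op 5: C0 read [C0 read from I: others=['C2=S', 'C3=S'] -> C0=S, others downsized to S] -> [S,I,S,S]
Op 6: C0 write [C0 write: invalidate ['C2=S', 'C3=S'] -> C0=M] -> [M,I,I,I]

Answer: M I I I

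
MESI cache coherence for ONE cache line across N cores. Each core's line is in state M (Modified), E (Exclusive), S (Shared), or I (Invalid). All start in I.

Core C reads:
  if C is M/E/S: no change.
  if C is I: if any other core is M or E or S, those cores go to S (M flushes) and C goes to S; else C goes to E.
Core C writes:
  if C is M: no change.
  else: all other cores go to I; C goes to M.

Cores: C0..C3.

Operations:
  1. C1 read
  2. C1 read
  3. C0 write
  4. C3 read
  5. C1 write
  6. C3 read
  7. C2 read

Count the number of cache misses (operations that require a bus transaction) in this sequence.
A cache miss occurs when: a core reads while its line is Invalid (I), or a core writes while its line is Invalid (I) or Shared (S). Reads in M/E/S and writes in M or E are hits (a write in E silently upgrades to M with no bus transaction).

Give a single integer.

Op 1: C1 read [C1 read from I: no other sharers -> C1=E (exclusive)] -> [I,E,I,I] [MISS #1: read from I]
Op 2: C1 read [C1 read: already in E, no change] -> [I,E,I,I] [hit: read from E]
Op 3: C0 write [C0 write: invalidate ['C1=E'] -> C0=M] -> [M,I,I,I] [MISS #2: write from I]
Op 4: C3 read [C3 read from I: others=['C0=M'] -> C3=S, others downsized to S] -> [S,I,I,S] [MISS #3: read from I]
Op 5: C1 write [C1 write: invalidate ['C0=S', 'C3=S'] -> C1=M] -> [I,M,I,I] [MISS #4: write from I]
Op 6: C3 read [C3 read from I: others=['C1=M'] -> C3=S, others downsized to S] -> [I,S,I,S] [MISS #5: read from I]
Op 7: C2 read [C2 read from I: others=['C1=S', 'C3=S'] -> C2=S, others downsized to S] -> [I,S,S,S] [MISS #6: read from I]

Answer: 6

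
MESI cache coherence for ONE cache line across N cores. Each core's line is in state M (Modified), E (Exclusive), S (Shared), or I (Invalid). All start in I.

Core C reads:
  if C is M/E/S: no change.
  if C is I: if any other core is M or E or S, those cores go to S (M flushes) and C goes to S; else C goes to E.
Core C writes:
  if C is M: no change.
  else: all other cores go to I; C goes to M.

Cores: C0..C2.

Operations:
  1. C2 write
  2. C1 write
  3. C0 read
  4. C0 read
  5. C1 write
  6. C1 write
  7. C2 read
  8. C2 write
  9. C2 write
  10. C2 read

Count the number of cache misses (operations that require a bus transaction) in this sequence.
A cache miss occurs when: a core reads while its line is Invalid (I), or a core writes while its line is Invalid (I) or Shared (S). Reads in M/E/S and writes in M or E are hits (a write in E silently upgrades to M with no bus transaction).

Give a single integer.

Op 1: C2 write [C2 write: invalidate none -> C2=M] -> [I,I,M] [MISS #1: write from I]
Op 2: C1 write [C1 write: invalidate ['C2=M'] -> C1=M] -> [I,M,I] [MISS #2: write from I]
Op 3: C0 read [C0 read from I: others=['C1=M'] -> C0=S, others downsized to S] -> [S,S,I] [MISS #3: read from I]
Op 4: C0 read [C0 read: already in S, no change] -> [S,S,I] [hit: read from S]
Op 5: C1 write [C1 write: invalidate ['C0=S'] -> C1=M] -> [I,M,I] [MISS #4: write from S]
Op 6: C1 write [C1 write: already M (modified), no change] -> [I,M,I] [hit: write from M]
Op 7: C2 read [C2 read from I: others=['C1=M'] -> C2=S, others downsized to S] -> [I,S,S] [MISS #5: read from I]
Op 8: C2 write [C2 write: invalidate ['C1=S'] -> C2=M] -> [I,I,M] [MISS #6: write from S]
Op 9: C2 write [C2 write: already M (modified), no change] -> [I,I,M] [hit: write from M]
Op 10: C2 read [C2 read: already in M, no change] -> [I,I,M] [hit: read from M]

Answer: 6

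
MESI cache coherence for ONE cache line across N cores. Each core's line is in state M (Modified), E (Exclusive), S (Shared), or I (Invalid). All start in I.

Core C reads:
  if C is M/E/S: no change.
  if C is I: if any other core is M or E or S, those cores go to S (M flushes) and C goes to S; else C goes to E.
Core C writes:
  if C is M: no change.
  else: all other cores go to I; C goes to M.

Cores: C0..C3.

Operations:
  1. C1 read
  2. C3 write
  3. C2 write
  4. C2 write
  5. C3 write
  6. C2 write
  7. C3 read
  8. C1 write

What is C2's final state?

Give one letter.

Op 1: C1 read [C1 read from I: no other sharers -> C1=E (exclusive)] -> [I,E,I,I]
Op 2: C3 write [C3 write: invalidate ['C1=E'] -> C3=M] -> [I,I,I,M]
Op 3: C2 write [C2 write: invalidate ['C3=M'] -> C2=M] -> [I,I,M,I]
Op 4: C2 write [C2 write: already M (modified), no change] -> [I,I,M,I]
Op 5: C3 write [C3 write: invalidate ['C2=M'] -> C3=M] -> [I,I,I,M]
Op 6: C2 write [C2 write: invalidate ['C3=M'] -> C2=M] -> [I,I,M,I]
Op 7: C3 read [C3 read from I: others=['C2=M'] -> C3=S, others downsized to S] -> [I,I,S,S]
Op 8: C1 write [C1 write: invalidate ['C2=S', 'C3=S'] -> C1=M] -> [I,M,I,I]

Answer: I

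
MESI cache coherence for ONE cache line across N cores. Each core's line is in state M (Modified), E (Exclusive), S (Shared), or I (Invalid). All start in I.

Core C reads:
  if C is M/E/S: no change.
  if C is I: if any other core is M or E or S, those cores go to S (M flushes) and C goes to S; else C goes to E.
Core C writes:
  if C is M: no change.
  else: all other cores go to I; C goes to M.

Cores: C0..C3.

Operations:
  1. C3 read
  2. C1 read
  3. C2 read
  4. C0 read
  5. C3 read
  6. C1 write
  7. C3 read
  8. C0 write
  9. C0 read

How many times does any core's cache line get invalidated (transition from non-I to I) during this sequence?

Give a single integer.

Op 1: C3 read [C3 read from I: no other sharers -> C3=E (exclusive)] -> [I,I,I,E] (invalidations this op: 0; running total: 0)
Op 2: C1 read [C1 read from I: others=['C3=E'] -> C1=S, others downsized to S] -> [I,S,I,S] (invalidations this op: 0; running total: 0)
Op 3: C2 read [C2 read from I: others=['C1=S', 'C3=S'] -> C2=S, others downsized to S] -> [I,S,S,S] (invalidations this op: 0; running total: 0)
Op 4: C0 read [C0 read from I: others=['C1=S', 'C2=S', 'C3=S'] -> C0=S, others downsized to S] -> [S,S,S,S] (invalidations this op: 0; running total: 0)
Op 5: C3 read [C3 read: already in S, no change] -> [S,S,S,S] (invalidations this op: 0; running total: 0)
Op 6: C1 write [C1 write: invalidate ['C0=S', 'C2=S', 'C3=S'] -> C1=M] -> [I,M,I,I] (invalidations this op: 3; running total: 3)
Op 7: C3 read [C3 read from I: others=['C1=M'] -> C3=S, others downsized to S] -> [I,S,I,S] (invalidations this op: 0; running total: 3)
Op 8: C0 write [C0 write: invalidate ['C1=S', 'C3=S'] -> C0=M] -> [M,I,I,I] (invalidations this op: 2; running total: 5)
Op 9: C0 read [C0 read: already in M, no change] -> [M,I,I,I] (invalidations this op: 0; running total: 5)

Answer: 5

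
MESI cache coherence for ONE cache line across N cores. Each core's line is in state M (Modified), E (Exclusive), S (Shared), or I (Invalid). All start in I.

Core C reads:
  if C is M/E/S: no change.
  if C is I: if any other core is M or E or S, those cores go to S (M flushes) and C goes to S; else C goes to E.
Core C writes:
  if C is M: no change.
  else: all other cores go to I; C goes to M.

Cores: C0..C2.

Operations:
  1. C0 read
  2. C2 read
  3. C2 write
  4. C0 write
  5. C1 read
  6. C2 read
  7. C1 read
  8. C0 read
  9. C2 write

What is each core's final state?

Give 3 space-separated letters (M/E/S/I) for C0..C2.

Answer: I I M

Derivation:
Op 1: C0 read [C0 read from I: no other sharers -> C0=E (exclusive)] -> [E,I,I]
Op 2: C2 read [C2 read from I: others=['C0=E'] -> C2=S, others downsized to S] -> [S,I,S]
Op 3: C2 write [C2 write: invalidate ['C0=S'] -> C2=M] -> [I,I,M]
Op 4: C0 write [C0 write: invalidate ['C2=M'] -> C0=M] -> [M,I,I]
Op 5: C1 read [C1 read from I: others=['C0=M'] -> C1=S, others downsized to S] -> [S,S,I]
Op 6: C2 read [C2 read from I: others=['C0=S', 'C1=S'] -> C2=S, others downsized to S] -> [S,S,S]
Op 7: C1 read [C1 read: already in S, no change] -> [S,S,S]
Op 8: C0 read [C0 read: already in S, no change] -> [S,S,S]
Op 9: C2 write [C2 write: invalidate ['C0=S', 'C1=S'] -> C2=M] -> [I,I,M]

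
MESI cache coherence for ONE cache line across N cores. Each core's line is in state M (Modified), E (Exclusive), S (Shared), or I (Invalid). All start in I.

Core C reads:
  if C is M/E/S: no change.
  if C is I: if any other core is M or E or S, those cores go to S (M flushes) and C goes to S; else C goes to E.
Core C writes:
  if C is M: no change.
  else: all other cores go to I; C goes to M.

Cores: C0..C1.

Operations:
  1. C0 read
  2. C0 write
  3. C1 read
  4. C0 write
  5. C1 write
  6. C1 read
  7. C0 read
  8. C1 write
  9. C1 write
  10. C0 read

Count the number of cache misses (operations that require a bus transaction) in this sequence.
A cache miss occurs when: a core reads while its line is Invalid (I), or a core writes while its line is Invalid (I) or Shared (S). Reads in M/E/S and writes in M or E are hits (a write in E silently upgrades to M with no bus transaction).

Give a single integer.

Op 1: C0 read [C0 read from I: no other sharers -> C0=E (exclusive)] -> [E,I] [MISS #1: read from I]
Op 2: C0 write [C0 write: invalidate none -> C0=M] -> [M,I] [hit: write from E is a silent E->M upgrade, no bus transaction]
Op 3: C1 read [C1 read from I: others=['C0=M'] -> C1=S, others downsized to S] -> [S,S] [MISS #2: read from I]
Op 4: C0 write [C0 write: invalidate ['C1=S'] -> C0=M] -> [M,I] [MISS #3: write from S]
Op 5: C1 write [C1 write: invalidate ['C0=M'] -> C1=M] -> [I,M] [MISS #4: write from I]
Op 6: C1 read [C1 read: already in M, no change] -> [I,M] [hit: read from M]
Op 7: C0 read [C0 read from I: others=['C1=M'] -> C0=S, others downsized to S] -> [S,S] [MISS #5: read from I]
Op 8: C1 write [C1 write: invalidate ['C0=S'] -> C1=M] -> [I,M] [MISS #6: write from S]
Op 9: C1 write [C1 write: already M (modified), no change] -> [I,M] [hit: write from M]
Op 10: C0 read [C0 read from I: others=['C1=M'] -> C0=S, others downsized to S] -> [S,S] [MISS #7: read from I]

Answer: 7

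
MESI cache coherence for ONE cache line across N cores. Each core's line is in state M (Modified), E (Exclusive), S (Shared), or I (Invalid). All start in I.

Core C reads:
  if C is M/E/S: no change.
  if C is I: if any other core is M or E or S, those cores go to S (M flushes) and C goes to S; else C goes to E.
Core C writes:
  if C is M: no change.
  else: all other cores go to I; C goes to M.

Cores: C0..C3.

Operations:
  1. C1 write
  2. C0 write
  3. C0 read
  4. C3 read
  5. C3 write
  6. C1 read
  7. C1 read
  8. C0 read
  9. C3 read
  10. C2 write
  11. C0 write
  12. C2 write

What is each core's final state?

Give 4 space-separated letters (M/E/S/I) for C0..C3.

Op 1: C1 write [C1 write: invalidate none -> C1=M] -> [I,M,I,I]
Op 2: C0 write [C0 write: invalidate ['C1=M'] -> C0=M] -> [M,I,I,I]
Op 3: C0 read [C0 read: already in M, no change] -> [M,I,I,I]
Op 4: C3 read [C3 read from I: others=['C0=M'] -> C3=S, others downsized to S] -> [S,I,I,S]
Op 5: C3 write [C3 write: invalidate ['C0=S'] -> C3=M] -> [I,I,I,M]
Op 6: C1 read [C1 read from I: others=['C3=M'] -> C1=S, others downsized to S] -> [I,S,I,S]
Op 7: C1 read [C1 read: already in S, no change] -> [I,S,I,S]
Op 8: C0 read [C0 read from I: others=['C1=S', 'C3=S'] -> C0=S, others downsized to S] -> [S,S,I,S]
Op 9: C3 read [C3 read: already in S, no change] -> [S,S,I,S]
Op 10: C2 write [C2 write: invalidate ['C0=S', 'C1=S', 'C3=S'] -> C2=M] -> [I,I,M,I]
Op 11: C0 write [C0 write: invalidate ['C2=M'] -> C0=M] -> [M,I,I,I]
Op 12: C2 write [C2 write: invalidate ['C0=M'] -> C2=M] -> [I,I,M,I]

Answer: I I M I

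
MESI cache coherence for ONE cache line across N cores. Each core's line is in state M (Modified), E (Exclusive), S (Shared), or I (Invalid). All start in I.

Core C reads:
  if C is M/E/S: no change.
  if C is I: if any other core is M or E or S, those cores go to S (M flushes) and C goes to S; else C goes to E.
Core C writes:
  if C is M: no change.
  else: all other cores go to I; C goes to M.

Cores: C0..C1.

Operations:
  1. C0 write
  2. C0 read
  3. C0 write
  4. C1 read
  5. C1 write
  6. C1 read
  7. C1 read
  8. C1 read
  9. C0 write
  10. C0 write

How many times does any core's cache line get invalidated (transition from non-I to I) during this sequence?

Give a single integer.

Op 1: C0 write [C0 write: invalidate none -> C0=M] -> [M,I] (invalidations this op: 0; running total: 0)
Op 2: C0 read [C0 read: already in M, no change] -> [M,I] (invalidations this op: 0; running total: 0)
Op 3: C0 write [C0 write: already M (modified), no change] -> [M,I] (invalidations this op: 0; running total: 0)
Op 4: C1 read [C1 read from I: others=['C0=M'] -> C1=S, others downsized to S] -> [S,S] (invalidations this op: 0; running total: 0)
Op 5: C1 write [C1 write: invalidate ['C0=S'] -> C1=M] -> [I,M] (invalidations this op: 1; running total: 1)
Op 6: C1 read [C1 read: already in M, no change] -> [I,M] (invalidations this op: 0; running total: 1)
Op 7: C1 read [C1 read: already in M, no change] -> [I,M] (invalidations this op: 0; running total: 1)
Op 8: C1 read [C1 read: already in M, no change] -> [I,M] (invalidations this op: 0; running total: 1)
Op 9: C0 write [C0 write: invalidate ['C1=M'] -> C0=M] -> [M,I] (invalidations this op: 1; running total: 2)
Op 10: C0 write [C0 write: already M (modified), no change] -> [M,I] (invalidations this op: 0; running total: 2)

Answer: 2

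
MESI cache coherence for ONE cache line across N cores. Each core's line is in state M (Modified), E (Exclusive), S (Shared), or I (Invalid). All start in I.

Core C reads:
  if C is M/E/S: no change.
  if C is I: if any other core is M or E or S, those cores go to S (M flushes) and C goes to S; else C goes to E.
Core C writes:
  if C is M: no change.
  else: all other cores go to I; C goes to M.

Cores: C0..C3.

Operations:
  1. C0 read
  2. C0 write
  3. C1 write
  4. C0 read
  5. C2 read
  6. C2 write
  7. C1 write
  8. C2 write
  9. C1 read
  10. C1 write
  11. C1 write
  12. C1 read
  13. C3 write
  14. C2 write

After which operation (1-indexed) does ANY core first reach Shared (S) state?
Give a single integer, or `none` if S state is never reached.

Answer: 4

Derivation:
Op 1: C0 read [C0 read from I: no other sharers -> C0=E (exclusive)] -> [E,I,I,I]
Op 2: C0 write [C0 write: invalidate none -> C0=M] -> [M,I,I,I]
Op 3: C1 write [C1 write: invalidate ['C0=M'] -> C1=M] -> [I,M,I,I]
Op 4: C0 read [C0 read from I: others=['C1=M'] -> C0=S, others downsized to S] -> [S,S,I,I]
  -> First S state at op 4; remaining ops need not be traced.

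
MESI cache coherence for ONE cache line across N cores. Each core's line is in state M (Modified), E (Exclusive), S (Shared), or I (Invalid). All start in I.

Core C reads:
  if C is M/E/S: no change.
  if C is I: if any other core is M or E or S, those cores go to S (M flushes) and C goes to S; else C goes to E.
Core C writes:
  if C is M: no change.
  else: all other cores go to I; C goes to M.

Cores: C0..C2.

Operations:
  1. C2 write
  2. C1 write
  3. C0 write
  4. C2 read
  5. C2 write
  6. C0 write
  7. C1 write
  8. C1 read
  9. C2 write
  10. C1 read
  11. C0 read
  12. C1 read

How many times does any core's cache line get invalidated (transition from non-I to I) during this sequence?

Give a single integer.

Op 1: C2 write [C2 write: invalidate none -> C2=M] -> [I,I,M] (invalidations this op: 0; running total: 0)
Op 2: C1 write [C1 write: invalidate ['C2=M'] -> C1=M] -> [I,M,I] (invalidations this op: 1; running total: 1)
Op 3: C0 write [C0 write: invalidate ['C1=M'] -> C0=M] -> [M,I,I] (invalidations this op: 1; running total: 2)
Op 4: C2 read [C2 read from I: others=['C0=M'] -> C2=S, others downsized to S] -> [S,I,S] (invalidations this op: 0; running total: 2)
Op 5: C2 write [C2 write: invalidate ['C0=S'] -> C2=M] -> [I,I,M] (invalidations this op: 1; running total: 3)
Op 6: C0 write [C0 write: invalidate ['C2=M'] -> C0=M] -> [M,I,I] (invalidations this op: 1; running total: 4)
Op 7: C1 write [C1 write: invalidate ['C0=M'] -> C1=M] -> [I,M,I] (invalidations this op: 1; running total: 5)
Op 8: C1 read [C1 read: already in M, no change] -> [I,M,I] (invalidations this op: 0; running total: 5)
Op 9: C2 write [C2 write: invalidate ['C1=M'] -> C2=M] -> [I,I,M] (invalidations this op: 1; running total: 6)
Op 10: C1 read [C1 read from I: others=['C2=M'] -> C1=S, others downsized to S] -> [I,S,S] (invalidations this op: 0; running total: 6)
Op 11: C0 read [C0 read from I: others=['C1=S', 'C2=S'] -> C0=S, others downsized to S] -> [S,S,S] (invalidations this op: 0; running total: 6)
Op 12: C1 read [C1 read: already in S, no change] -> [S,S,S] (invalidations this op: 0; running total: 6)

Answer: 6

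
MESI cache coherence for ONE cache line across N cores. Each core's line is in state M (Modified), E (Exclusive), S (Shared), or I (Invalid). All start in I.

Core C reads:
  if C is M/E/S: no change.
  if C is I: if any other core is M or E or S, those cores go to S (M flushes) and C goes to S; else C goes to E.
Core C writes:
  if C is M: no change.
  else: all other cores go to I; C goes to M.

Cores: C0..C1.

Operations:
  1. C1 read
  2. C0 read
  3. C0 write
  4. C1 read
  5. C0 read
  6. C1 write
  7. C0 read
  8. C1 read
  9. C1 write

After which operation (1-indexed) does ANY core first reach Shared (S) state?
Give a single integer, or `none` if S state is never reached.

Answer: 2

Derivation:
Op 1: C1 read [C1 read from I: no other sharers -> C1=E (exclusive)] -> [I,E]
Op 2: C0 read [C0 read from I: others=['C1=E'] -> C0=S, others downsized to S] -> [S,S]
  -> First S state at op 2; remaining ops need not be traced.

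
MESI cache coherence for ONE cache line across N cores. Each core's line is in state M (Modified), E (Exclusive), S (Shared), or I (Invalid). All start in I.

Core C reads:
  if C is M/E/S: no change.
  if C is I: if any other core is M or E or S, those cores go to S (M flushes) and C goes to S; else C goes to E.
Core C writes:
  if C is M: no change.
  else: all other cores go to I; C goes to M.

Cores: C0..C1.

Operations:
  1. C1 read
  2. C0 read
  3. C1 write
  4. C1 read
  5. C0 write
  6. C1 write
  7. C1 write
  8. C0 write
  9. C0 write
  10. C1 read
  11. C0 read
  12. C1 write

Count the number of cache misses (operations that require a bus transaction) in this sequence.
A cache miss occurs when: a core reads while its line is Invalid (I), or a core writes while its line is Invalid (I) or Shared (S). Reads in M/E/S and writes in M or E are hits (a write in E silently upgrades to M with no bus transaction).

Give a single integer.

Op 1: C1 read [C1 read from I: no other sharers -> C1=E (exclusive)] -> [I,E] [MISS #1: read from I]
Op 2: C0 read [C0 read from I: others=['C1=E'] -> C0=S, others downsized to S] -> [S,S] [MISS #2: read from I]
Op 3: C1 write [C1 write: invalidate ['C0=S'] -> C1=M] -> [I,M] [MISS #3: write from S]
Op 4: C1 read [C1 read: already in M, no change] -> [I,M] [hit: read from M]
Op 5: C0 write [C0 write: invalidate ['C1=M'] -> C0=M] -> [M,I] [MISS #4: write from I]
Op 6: C1 write [C1 write: invalidate ['C0=M'] -> C1=M] -> [I,M] [MISS #5: write from I]
Op 7: C1 write [C1 write: already M (modified), no change] -> [I,M] [hit: write from M]
Op 8: C0 write [C0 write: invalidate ['C1=M'] -> C0=M] -> [M,I] [MISS #6: write from I]
Op 9: C0 write [C0 write: already M (modified), no change] -> [M,I] [hit: write from M]
Op 10: C1 read [C1 read from I: others=['C0=M'] -> C1=S, others downsized to S] -> [S,S] [MISS #7: read from I]
Op 11: C0 read [C0 read: already in S, no change] -> [S,S] [hit: read from S]
Op 12: C1 write [C1 write: invalidate ['C0=S'] -> C1=M] -> [I,M] [MISS #8: write from S]

Answer: 8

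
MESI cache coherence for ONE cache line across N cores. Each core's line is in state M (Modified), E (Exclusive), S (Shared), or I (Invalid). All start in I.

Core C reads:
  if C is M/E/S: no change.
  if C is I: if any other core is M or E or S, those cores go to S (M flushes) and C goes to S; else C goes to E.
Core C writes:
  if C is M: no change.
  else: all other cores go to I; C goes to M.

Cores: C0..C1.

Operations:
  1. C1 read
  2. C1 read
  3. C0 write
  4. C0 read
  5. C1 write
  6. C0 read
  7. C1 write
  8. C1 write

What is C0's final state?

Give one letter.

Answer: I

Derivation:
Op 1: C1 read [C1 read from I: no other sharers -> C1=E (exclusive)] -> [I,E]
Op 2: C1 read [C1 read: already in E, no change] -> [I,E]
Op 3: C0 write [C0 write: invalidate ['C1=E'] -> C0=M] -> [M,I]
Op 4: C0 read [C0 read: already in M, no change] -> [M,I]
Op 5: C1 write [C1 write: invalidate ['C0=M'] -> C1=M] -> [I,M]
Op 6: C0 read [C0 read from I: others=['C1=M'] -> C0=S, others downsized to S] -> [S,S]
Op 7: C1 write [C1 write: invalidate ['C0=S'] -> C1=M] -> [I,M]
Op 8: C1 write [C1 write: already M (modified), no change] -> [I,M]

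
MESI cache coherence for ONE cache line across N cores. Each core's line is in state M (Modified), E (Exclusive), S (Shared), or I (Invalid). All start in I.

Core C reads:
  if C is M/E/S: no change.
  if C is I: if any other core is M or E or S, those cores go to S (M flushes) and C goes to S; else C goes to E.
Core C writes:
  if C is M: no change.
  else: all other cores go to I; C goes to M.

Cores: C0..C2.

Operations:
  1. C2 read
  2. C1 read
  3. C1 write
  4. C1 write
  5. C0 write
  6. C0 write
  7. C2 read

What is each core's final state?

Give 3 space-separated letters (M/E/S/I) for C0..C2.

Answer: S I S

Derivation:
Op 1: C2 read [C2 read from I: no other sharers -> C2=E (exclusive)] -> [I,I,E]
Op 2: C1 read [C1 read from I: others=['C2=E'] -> C1=S, others downsized to S] -> [I,S,S]
Op 3: C1 write [C1 write: invalidate ['C2=S'] -> C1=M] -> [I,M,I]
Op 4: C1 write [C1 write: already M (modified), no change] -> [I,M,I]
Op 5: C0 write [C0 write: invalidate ['C1=M'] -> C0=M] -> [M,I,I]
Op 6: C0 write [C0 write: already M (modified), no change] -> [M,I,I]
Op 7: C2 read [C2 read from I: others=['C0=M'] -> C2=S, others downsized to S] -> [S,I,S]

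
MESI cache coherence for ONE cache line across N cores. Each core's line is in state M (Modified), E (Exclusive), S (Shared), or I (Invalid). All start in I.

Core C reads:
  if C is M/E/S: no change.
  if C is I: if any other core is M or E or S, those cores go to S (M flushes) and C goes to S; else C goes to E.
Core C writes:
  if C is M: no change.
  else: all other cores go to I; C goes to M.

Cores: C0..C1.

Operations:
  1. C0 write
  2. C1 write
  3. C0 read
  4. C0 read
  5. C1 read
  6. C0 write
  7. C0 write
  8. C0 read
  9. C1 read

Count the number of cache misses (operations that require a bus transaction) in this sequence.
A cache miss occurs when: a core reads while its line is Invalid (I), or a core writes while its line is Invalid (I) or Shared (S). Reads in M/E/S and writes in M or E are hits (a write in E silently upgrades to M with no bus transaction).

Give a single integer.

Answer: 5

Derivation:
Op 1: C0 write [C0 write: invalidate none -> C0=M] -> [M,I] [MISS #1: write from I]
Op 2: C1 write [C1 write: invalidate ['C0=M'] -> C1=M] -> [I,M] [MISS #2: write from I]
Op 3: C0 read [C0 read from I: others=['C1=M'] -> C0=S, others downsized to S] -> [S,S] [MISS #3: read from I]
Op 4: C0 read [C0 read: already in S, no change] -> [S,S] [hit: read from S]
Op 5: C1 read [C1 read: already in S, no change] -> [S,S] [hit: read from S]
Op 6: C0 write [C0 write: invalidate ['C1=S'] -> C0=M] -> [M,I] [MISS #4: write from S]
Op 7: C0 write [C0 write: already M (modified), no change] -> [M,I] [hit: write from M]
Op 8: C0 read [C0 read: already in M, no change] -> [M,I] [hit: read from M]
Op 9: C1 read [C1 read from I: others=['C0=M'] -> C1=S, others downsized to S] -> [S,S] [MISS #5: read from I]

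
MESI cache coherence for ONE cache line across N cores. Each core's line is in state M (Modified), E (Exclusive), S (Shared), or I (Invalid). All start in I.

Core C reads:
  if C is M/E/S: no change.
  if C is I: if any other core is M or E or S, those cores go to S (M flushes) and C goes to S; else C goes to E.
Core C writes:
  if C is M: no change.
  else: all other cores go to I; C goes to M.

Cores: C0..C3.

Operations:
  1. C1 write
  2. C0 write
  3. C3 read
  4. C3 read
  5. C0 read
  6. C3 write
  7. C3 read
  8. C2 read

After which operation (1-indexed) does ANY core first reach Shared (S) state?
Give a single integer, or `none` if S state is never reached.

Op 1: C1 write [C1 write: invalidate none -> C1=M] -> [I,M,I,I]
Op 2: C0 write [C0 write: invalidate ['C1=M'] -> C0=M] -> [M,I,I,I]
Op 3: C3 read [C3 read from I: others=['C0=M'] -> C3=S, others downsized to S] -> [S,I,I,S]
  -> First S state at op 3; remaining ops need not be traced.

Answer: 3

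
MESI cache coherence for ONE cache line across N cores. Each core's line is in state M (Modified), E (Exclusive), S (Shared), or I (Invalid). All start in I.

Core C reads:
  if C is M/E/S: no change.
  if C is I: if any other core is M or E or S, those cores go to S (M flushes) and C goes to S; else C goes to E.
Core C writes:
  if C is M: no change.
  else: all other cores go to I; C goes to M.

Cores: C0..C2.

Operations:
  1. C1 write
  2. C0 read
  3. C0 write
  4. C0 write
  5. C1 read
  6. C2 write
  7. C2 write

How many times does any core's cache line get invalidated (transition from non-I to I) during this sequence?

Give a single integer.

Answer: 3

Derivation:
Op 1: C1 write [C1 write: invalidate none -> C1=M] -> [I,M,I] (invalidations this op: 0; running total: 0)
Op 2: C0 read [C0 read from I: others=['C1=M'] -> C0=S, others downsized to S] -> [S,S,I] (invalidations this op: 0; running total: 0)
Op 3: C0 write [C0 write: invalidate ['C1=S'] -> C0=M] -> [M,I,I] (invalidations this op: 1; running total: 1)
Op 4: C0 write [C0 write: already M (modified), no change] -> [M,I,I] (invalidations this op: 0; running total: 1)
Op 5: C1 read [C1 read from I: others=['C0=M'] -> C1=S, others downsized to S] -> [S,S,I] (invalidations this op: 0; running total: 1)
Op 6: C2 write [C2 write: invalidate ['C0=S', 'C1=S'] -> C2=M] -> [I,I,M] (invalidations this op: 2; running total: 3)
Op 7: C2 write [C2 write: already M (modified), no change] -> [I,I,M] (invalidations this op: 0; running total: 3)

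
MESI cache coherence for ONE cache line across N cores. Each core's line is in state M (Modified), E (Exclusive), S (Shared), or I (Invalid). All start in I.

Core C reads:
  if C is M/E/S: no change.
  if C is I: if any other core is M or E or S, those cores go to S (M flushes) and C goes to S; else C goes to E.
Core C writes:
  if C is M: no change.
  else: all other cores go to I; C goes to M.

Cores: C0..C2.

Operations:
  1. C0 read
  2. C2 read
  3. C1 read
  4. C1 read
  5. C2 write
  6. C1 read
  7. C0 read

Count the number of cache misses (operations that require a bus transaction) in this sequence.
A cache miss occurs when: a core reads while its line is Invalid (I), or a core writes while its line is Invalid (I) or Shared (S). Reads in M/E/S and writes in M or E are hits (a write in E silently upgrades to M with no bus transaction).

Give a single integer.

Op 1: C0 read [C0 read from I: no other sharers -> C0=E (exclusive)] -> [E,I,I] [MISS #1: read from I]
Op 2: C2 read [C2 read from I: others=['C0=E'] -> C2=S, others downsized to S] -> [S,I,S] [MISS #2: read from I]
Op 3: C1 read [C1 read from I: others=['C0=S', 'C2=S'] -> C1=S, others downsized to S] -> [S,S,S] [MISS #3: read from I]
Op 4: C1 read [C1 read: already in S, no change] -> [S,S,S] [hit: read from S]
Op 5: C2 write [C2 write: invalidate ['C0=S', 'C1=S'] -> C2=M] -> [I,I,M] [MISS #4: write from S]
Op 6: C1 read [C1 read from I: others=['C2=M'] -> C1=S, others downsized to S] -> [I,S,S] [MISS #5: read from I]
Op 7: C0 read [C0 read from I: others=['C1=S', 'C2=S'] -> C0=S, others downsized to S] -> [S,S,S] [MISS #6: read from I]

Answer: 6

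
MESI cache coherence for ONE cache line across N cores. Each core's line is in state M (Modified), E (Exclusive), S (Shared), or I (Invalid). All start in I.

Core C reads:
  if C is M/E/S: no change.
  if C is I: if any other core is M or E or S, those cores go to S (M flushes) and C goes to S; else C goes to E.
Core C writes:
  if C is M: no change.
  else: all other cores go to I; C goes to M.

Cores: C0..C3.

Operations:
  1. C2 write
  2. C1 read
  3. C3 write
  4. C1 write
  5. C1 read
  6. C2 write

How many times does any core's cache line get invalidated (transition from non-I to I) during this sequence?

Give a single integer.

Answer: 4

Derivation:
Op 1: C2 write [C2 write: invalidate none -> C2=M] -> [I,I,M,I] (invalidations this op: 0; running total: 0)
Op 2: C1 read [C1 read from I: others=['C2=M'] -> C1=S, others downsized to S] -> [I,S,S,I] (invalidations this op: 0; running total: 0)
Op 3: C3 write [C3 write: invalidate ['C1=S', 'C2=S'] -> C3=M] -> [I,I,I,M] (invalidations this op: 2; running total: 2)
Op 4: C1 write [C1 write: invalidate ['C3=M'] -> C1=M] -> [I,M,I,I] (invalidations this op: 1; running total: 3)
Op 5: C1 read [C1 read: already in M, no change] -> [I,M,I,I] (invalidations this op: 0; running total: 3)
Op 6: C2 write [C2 write: invalidate ['C1=M'] -> C2=M] -> [I,I,M,I] (invalidations this op: 1; running total: 4)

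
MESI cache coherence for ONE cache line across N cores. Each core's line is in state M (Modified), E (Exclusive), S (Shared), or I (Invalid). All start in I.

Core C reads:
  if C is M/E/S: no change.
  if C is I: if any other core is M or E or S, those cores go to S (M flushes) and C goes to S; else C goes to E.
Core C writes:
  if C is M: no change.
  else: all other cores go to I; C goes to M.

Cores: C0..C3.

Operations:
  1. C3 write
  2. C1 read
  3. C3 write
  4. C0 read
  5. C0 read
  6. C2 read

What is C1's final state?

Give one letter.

Op 1: C3 write [C3 write: invalidate none -> C3=M] -> [I,I,I,M]
Op 2: C1 read [C1 read from I: others=['C3=M'] -> C1=S, others downsized to S] -> [I,S,I,S]
Op 3: C3 write [C3 write: invalidate ['C1=S'] -> C3=M] -> [I,I,I,M]
Op 4: C0 read [C0 read from I: others=['C3=M'] -> C0=S, others downsized to S] -> [S,I,I,S]
Op 5: C0 read [C0 read: already in S, no change] -> [S,I,I,S]
Op 6: C2 read [C2 read from I: others=['C0=S', 'C3=S'] -> C2=S, others downsized to S] -> [S,I,S,S]

Answer: I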